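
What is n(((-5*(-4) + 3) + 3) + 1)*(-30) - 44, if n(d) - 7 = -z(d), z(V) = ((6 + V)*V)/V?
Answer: 736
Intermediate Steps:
z(V) = 6 + V (z(V) = (V*(6 + V))/V = 6 + V)
n(d) = 1 - d (n(d) = 7 - (6 + d) = 7 + (-6 - d) = 1 - d)
n(((-5*(-4) + 3) + 3) + 1)*(-30) - 44 = (1 - (((-5*(-4) + 3) + 3) + 1))*(-30) - 44 = (1 - (((20 + 3) + 3) + 1))*(-30) - 44 = (1 - ((23 + 3) + 1))*(-30) - 44 = (1 - (26 + 1))*(-30) - 44 = (1 - 1*27)*(-30) - 44 = (1 - 27)*(-30) - 44 = -26*(-30) - 44 = 780 - 44 = 736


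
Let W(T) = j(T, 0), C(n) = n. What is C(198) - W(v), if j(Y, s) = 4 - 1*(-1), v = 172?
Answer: 193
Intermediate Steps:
j(Y, s) = 5 (j(Y, s) = 4 + 1 = 5)
W(T) = 5
C(198) - W(v) = 198 - 1*5 = 198 - 5 = 193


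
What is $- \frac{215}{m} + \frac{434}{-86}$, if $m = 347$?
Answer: $- \frac{84544}{14921} \approx -5.6661$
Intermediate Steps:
$- \frac{215}{m} + \frac{434}{-86} = - \frac{215}{347} + \frac{434}{-86} = \left(-215\right) \frac{1}{347} + 434 \left(- \frac{1}{86}\right) = - \frac{215}{347} - \frac{217}{43} = - \frac{84544}{14921}$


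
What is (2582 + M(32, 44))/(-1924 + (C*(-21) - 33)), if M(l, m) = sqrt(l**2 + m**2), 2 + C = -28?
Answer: -2582/1327 - 4*sqrt(185)/1327 ≈ -1.9867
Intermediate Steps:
C = -30 (C = -2 - 28 = -30)
(2582 + M(32, 44))/(-1924 + (C*(-21) - 33)) = (2582 + sqrt(32**2 + 44**2))/(-1924 + (-30*(-21) - 33)) = (2582 + sqrt(1024 + 1936))/(-1924 + (630 - 33)) = (2582 + sqrt(2960))/(-1924 + 597) = (2582 + 4*sqrt(185))/(-1327) = (2582 + 4*sqrt(185))*(-1/1327) = -2582/1327 - 4*sqrt(185)/1327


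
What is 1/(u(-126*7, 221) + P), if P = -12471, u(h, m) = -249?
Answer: -1/12720 ≈ -7.8616e-5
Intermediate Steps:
1/(u(-126*7, 221) + P) = 1/(-249 - 12471) = 1/(-12720) = -1/12720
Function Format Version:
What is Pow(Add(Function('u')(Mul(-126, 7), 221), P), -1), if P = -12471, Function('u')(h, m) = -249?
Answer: Rational(-1, 12720) ≈ -7.8616e-5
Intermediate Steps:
Pow(Add(Function('u')(Mul(-126, 7), 221), P), -1) = Pow(Add(-249, -12471), -1) = Pow(-12720, -1) = Rational(-1, 12720)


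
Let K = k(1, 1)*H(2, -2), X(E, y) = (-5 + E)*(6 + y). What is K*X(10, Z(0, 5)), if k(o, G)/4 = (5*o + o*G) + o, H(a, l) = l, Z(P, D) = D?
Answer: -3080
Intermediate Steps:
k(o, G) = 24*o + 4*G*o (k(o, G) = 4*((5*o + o*G) + o) = 4*((5*o + G*o) + o) = 4*(6*o + G*o) = 24*o + 4*G*o)
K = -56 (K = (4*1*(6 + 1))*(-2) = (4*1*7)*(-2) = 28*(-2) = -56)
K*X(10, Z(0, 5)) = -56*(-30 - 5*5 + 6*10 + 10*5) = -56*(-30 - 25 + 60 + 50) = -56*55 = -3080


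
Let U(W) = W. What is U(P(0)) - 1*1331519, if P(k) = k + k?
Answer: -1331519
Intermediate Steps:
P(k) = 2*k
U(P(0)) - 1*1331519 = 2*0 - 1*1331519 = 0 - 1331519 = -1331519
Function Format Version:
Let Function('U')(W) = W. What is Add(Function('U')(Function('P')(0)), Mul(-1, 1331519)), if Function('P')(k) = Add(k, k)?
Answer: -1331519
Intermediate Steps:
Function('P')(k) = Mul(2, k)
Add(Function('U')(Function('P')(0)), Mul(-1, 1331519)) = Add(Mul(2, 0), Mul(-1, 1331519)) = Add(0, -1331519) = -1331519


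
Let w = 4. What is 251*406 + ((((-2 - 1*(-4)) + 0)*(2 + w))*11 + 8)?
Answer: 102046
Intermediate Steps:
251*406 + ((((-2 - 1*(-4)) + 0)*(2 + w))*11 + 8) = 251*406 + ((((-2 - 1*(-4)) + 0)*(2 + 4))*11 + 8) = 101906 + ((((-2 + 4) + 0)*6)*11 + 8) = 101906 + (((2 + 0)*6)*11 + 8) = 101906 + ((2*6)*11 + 8) = 101906 + (12*11 + 8) = 101906 + (132 + 8) = 101906 + 140 = 102046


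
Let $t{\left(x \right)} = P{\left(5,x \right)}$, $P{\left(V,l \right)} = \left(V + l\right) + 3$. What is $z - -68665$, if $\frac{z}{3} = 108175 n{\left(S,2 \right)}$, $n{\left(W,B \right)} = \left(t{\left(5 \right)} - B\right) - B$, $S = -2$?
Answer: $2989390$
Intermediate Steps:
$P{\left(V,l \right)} = 3 + V + l$
$t{\left(x \right)} = 8 + x$ ($t{\left(x \right)} = 3 + 5 + x = 8 + x$)
$n{\left(W,B \right)} = 13 - 2 B$ ($n{\left(W,B \right)} = \left(\left(8 + 5\right) - B\right) - B = \left(13 - B\right) - B = 13 - 2 B$)
$z = 2920725$ ($z = 3 \cdot 108175 \left(13 - 4\right) = 3 \cdot 108175 \cdot 9 = 3 \cdot 973575 = 2920725$)
$z - -68665 = 2920725 - -68665 = 2920725 + 68665 = 2989390$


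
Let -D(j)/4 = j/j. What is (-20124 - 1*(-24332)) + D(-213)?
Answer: 4204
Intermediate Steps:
D(j) = -4 (D(j) = -4*j/j = -4*1 = -4)
(-20124 - 1*(-24332)) + D(-213) = (-20124 - 1*(-24332)) - 4 = (-20124 + 24332) - 4 = 4208 - 4 = 4204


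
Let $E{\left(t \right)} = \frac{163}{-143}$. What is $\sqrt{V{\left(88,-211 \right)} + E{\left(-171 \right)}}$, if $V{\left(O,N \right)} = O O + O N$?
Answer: $\frac{i \sqrt{221363285}}{143} \approx 104.04 i$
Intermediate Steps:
$E{\left(t \right)} = - \frac{163}{143}$ ($E{\left(t \right)} = 163 \left(- \frac{1}{143}\right) = - \frac{163}{143}$)
$V{\left(O,N \right)} = O^{2} + N O$
$\sqrt{V{\left(88,-211 \right)} + E{\left(-171 \right)}} = \sqrt{88 \left(-211 + 88\right) - \frac{163}{143}} = \sqrt{88 \left(-123\right) - \frac{163}{143}} = \sqrt{-10824 - \frac{163}{143}} = \sqrt{- \frac{1547995}{143}} = \frac{i \sqrt{221363285}}{143}$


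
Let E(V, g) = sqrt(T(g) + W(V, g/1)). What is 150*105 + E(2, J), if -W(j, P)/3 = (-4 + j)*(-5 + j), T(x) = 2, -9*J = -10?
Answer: 15750 + 4*I ≈ 15750.0 + 4.0*I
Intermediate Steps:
J = 10/9 (J = -1/9*(-10) = 10/9 ≈ 1.1111)
W(j, P) = -3*(-5 + j)*(-4 + j) (W(j, P) = -3*(-4 + j)*(-5 + j) = -3*(-5 + j)*(-4 + j))
E(V, g) = sqrt(-58 - 3*V**2 + 27*V) (E(V, g) = sqrt(2 + (-60 - 3*V**2 + 27*V)) = sqrt(-58 - 3*V**2 + 27*V))
150*105 + E(2, J) = 150*105 + sqrt(-58 - 3*2**2 + 27*2) = 15750 + sqrt(-58 - 3*4 + 54) = 15750 + sqrt(-58 - 12 + 54) = 15750 + sqrt(-16) = 15750 + 4*I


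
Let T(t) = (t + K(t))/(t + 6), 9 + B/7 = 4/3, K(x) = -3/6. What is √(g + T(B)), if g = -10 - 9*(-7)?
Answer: √26202/22 ≈ 7.3577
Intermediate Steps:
K(x) = -½ (K(x) = -3*⅙ = -½)
B = -161/3 (B = -63 + 7*(4/3) = -63 + 28/3 = -161/3 ≈ -53.667)
T(t) = (-½ + t)/(6 + t) (T(t) = (t - ½)/(t + 6) = (-½ + t)/(6 + t))
g = 53 (g = -10 + 63 = 53)
√(g + T(B)) = √(53 + (-½ - 161/3)/(6 - 161/3)) = √(53 - 325/6/(-143/3)) = √(53 - 3/143*(-325/6)) = √(53 + 25/22) = √(1191/22) = √26202/22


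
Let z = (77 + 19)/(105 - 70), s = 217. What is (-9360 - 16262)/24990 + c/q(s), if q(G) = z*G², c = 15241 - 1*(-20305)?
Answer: -144107261/192123120 ≈ -0.75008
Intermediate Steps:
c = 35546 (c = 15241 + 20305 = 35546)
z = 96/35 ≈ 2.7429
q(G) = 96*G²/35
(-9360 - 16262)/24990 + c/q(s) = (-9360 - 16262)/24990 + 35546/(((96/35)*217²)) = -25622*1/24990 + 35546/(((96/35)*47089)) = -12811/12495 + 35546/(645792/5) = -12811/12495 + 35546*(5/645792) = -12811/12495 + 12695/46128 = -144107261/192123120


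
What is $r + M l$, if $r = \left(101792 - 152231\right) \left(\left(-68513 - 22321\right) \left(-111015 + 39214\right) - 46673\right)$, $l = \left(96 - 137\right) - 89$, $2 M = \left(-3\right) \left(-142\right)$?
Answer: $-328959393311169$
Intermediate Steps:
$M = 213$ ($M = \frac{\left(-3\right) \left(-142\right)}{2} = \frac{1}{2} \cdot 426 = 213$)
$l = -130$ ($l = -41 - 89 = -130$)
$r = -328959393283479$ ($r = - 50439 \left(\left(-90834\right) \left(-71801\right) - 46673\right) = - 50439 \left(6521972034 - 46673\right) = \left(-50439\right) 6521925361 = -328959393283479$)
$r + M l = -328959393283479 + 213 \left(-130\right) = -328959393283479 - 27690 = -328959393311169$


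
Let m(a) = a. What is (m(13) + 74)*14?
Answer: 1218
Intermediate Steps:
(m(13) + 74)*14 = (13 + 74)*14 = 87*14 = 1218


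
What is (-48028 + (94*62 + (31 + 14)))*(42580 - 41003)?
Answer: -66478435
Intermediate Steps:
(-48028 + (94*62 + (31 + 14)))*(42580 - 41003) = (-48028 + (5828 + 45))*1577 = (-48028 + 5873)*1577 = -42155*1577 = -66478435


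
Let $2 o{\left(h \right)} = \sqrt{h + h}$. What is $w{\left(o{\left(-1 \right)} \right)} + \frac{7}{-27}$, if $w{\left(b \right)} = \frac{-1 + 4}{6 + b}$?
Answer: $\frac{461}{1971} - \frac{3 i \sqrt{2}}{73} \approx 0.23389 - 0.058118 i$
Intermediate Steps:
$o{\left(h \right)} = \frac{\sqrt{2} \sqrt{h}}{2}$ ($o{\left(h \right)} = \frac{\sqrt{h + h}}{2} = \frac{\sqrt{2 h}}{2} = \frac{\sqrt{2} \sqrt{h}}{2}$)
$w{\left(b \right)} = \frac{3}{6 + b}$
$w{\left(o{\left(-1 \right)} \right)} + \frac{7}{-27} = \frac{3}{6 + \frac{\sqrt{2} \sqrt{-1}}{2}} + \frac{7}{-27} = \frac{3}{6 + \frac{\sqrt{2} i}{2}} + 7 \left(- \frac{1}{27}\right) = \frac{3}{6 + \frac{i \sqrt{2}}{2}} - \frac{7}{27} = - \frac{7}{27} + \frac{3}{6 + \frac{i \sqrt{2}}{2}}$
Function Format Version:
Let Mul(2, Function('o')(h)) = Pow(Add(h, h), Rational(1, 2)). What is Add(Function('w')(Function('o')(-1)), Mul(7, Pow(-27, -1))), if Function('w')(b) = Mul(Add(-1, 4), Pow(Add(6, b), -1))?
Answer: Add(Rational(461, 1971), Mul(Rational(-3, 73), I, Pow(2, Rational(1, 2)))) ≈ Add(0.23389, Mul(-0.058118, I))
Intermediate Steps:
Function('o')(h) = Mul(Rational(1, 2), Pow(2, Rational(1, 2)), Pow(h, Rational(1, 2))) (Function('o')(h) = Mul(Rational(1, 2), Pow(Add(h, h), Rational(1, 2))) = Mul(Rational(1, 2), Pow(Mul(2, h), Rational(1, 2))) = Mul(Rational(1, 2), Mul(Pow(2, Rational(1, 2)), Pow(h, Rational(1, 2)))) = Mul(Rational(1, 2), Pow(2, Rational(1, 2)), Pow(h, Rational(1, 2))))
Function('w')(b) = Mul(3, Pow(Add(6, b), -1))
Add(Function('w')(Function('o')(-1)), Mul(7, Pow(-27, -1))) = Add(Mul(3, Pow(Add(6, Mul(Rational(1, 2), Pow(2, Rational(1, 2)), Pow(-1, Rational(1, 2)))), -1)), Mul(7, Pow(-27, -1))) = Add(Mul(3, Pow(Add(6, Mul(Rational(1, 2), Pow(2, Rational(1, 2)), I)), -1)), Mul(7, Rational(-1, 27))) = Add(Mul(3, Pow(Add(6, Mul(Rational(1, 2), I, Pow(2, Rational(1, 2)))), -1)), Rational(-7, 27)) = Add(Rational(-7, 27), Mul(3, Pow(Add(6, Mul(Rational(1, 2), I, Pow(2, Rational(1, 2)))), -1)))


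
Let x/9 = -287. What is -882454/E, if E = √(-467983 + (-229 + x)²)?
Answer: -882454*√7439361/7439361 ≈ -323.54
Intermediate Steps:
x = -2583 (x = 9*(-287) = -2583)
E = √7439361 (E = √(-467983 + (-229 - 2583)²) = √(-467983 + (-2812)²) = √(-467983 + 7907344) = √7439361 ≈ 2727.5)
-882454/E = -882454*√7439361/7439361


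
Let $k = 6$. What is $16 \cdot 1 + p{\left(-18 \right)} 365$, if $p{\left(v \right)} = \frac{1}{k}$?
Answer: $\frac{461}{6} \approx 76.833$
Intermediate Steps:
$p{\left(v \right)} = \frac{1}{6}$
$16 \cdot 1 + p{\left(-18 \right)} 365 = 16 \cdot 1 + \frac{1}{6} \cdot 365 = 16 + \frac{365}{6} = \frac{461}{6}$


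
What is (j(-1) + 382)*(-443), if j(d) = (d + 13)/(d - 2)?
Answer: -167454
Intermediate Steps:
j(d) = (13 + d)/(-2 + d)
(j(-1) + 382)*(-443) = ((13 - 1)/(-2 - 1) + 382)*(-443) = (12/(-3) + 382)*(-443) = (-1/3*12 + 382)*(-443) = (-4 + 382)*(-443) = 378*(-443) = -167454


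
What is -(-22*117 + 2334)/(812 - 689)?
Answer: 80/41 ≈ 1.9512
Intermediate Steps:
-(-22*117 + 2334)/(812 - 689) = -(-2574 + 2334)/123 = -(-240)/123 = -1*(-80/41) = 80/41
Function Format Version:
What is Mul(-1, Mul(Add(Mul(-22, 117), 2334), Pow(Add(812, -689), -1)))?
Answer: Rational(80, 41) ≈ 1.9512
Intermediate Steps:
Mul(-1, Mul(Add(Mul(-22, 117), 2334), Pow(Add(812, -689), -1))) = Mul(-1, Mul(Add(-2574, 2334), Pow(123, -1))) = Mul(-1, Mul(-240, Rational(1, 123))) = Mul(-1, Rational(-80, 41)) = Rational(80, 41)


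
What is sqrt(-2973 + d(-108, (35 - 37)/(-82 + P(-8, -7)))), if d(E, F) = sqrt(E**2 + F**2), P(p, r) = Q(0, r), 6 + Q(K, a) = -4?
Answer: sqrt(-6290868 + 230*sqrt(987241))/46 ≈ 53.526*I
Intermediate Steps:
Q(K, a) = -10 (Q(K, a) = -6 - 4 = -10)
P(p, r) = -10
sqrt(-2973 + d(-108, (35 - 37)/(-82 + P(-8, -7)))) = sqrt(-2973 + sqrt((-108)**2 + ((35 - 37)/(-82 - 10))**2)) = sqrt(-2973 + sqrt(11664 + (-2/(-92))**2)) = sqrt(-2973 + sqrt(11664 + (-2*(-1/92))**2)) = sqrt(-2973 + sqrt(11664 + (1/46)**2)) = sqrt(-2973 + sqrt(11664 + 1/2116)) = sqrt(-2973 + sqrt(24681025/2116)) = sqrt(-2973 + 5*sqrt(987241)/46)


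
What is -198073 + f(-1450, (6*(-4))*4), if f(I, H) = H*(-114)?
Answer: -187129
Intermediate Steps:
f(I, H) = -114*H
-198073 + f(-1450, (6*(-4))*4) = -198073 - 114*6*(-4)*4 = -198073 - (-2736)*4 = -198073 - 114*(-96) = -198073 + 10944 = -187129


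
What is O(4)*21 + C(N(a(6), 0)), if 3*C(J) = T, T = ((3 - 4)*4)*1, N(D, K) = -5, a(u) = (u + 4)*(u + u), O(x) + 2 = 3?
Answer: 59/3 ≈ 19.667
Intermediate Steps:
O(x) = 1 (O(x) = -2 + 3 = 1)
a(u) = 2*u*(4 + u) (a(u) = (4 + u)*(2*u) = 2*u*(4 + u))
T = -4 (T = -1*4*1 = -4*1 = -4)
C(J) = -4/3 (C(J) = (1/3)*(-4) = -4/3)
O(4)*21 + C(N(a(6), 0)) = 1*21 - 4/3 = 21 - 4/3 = 59/3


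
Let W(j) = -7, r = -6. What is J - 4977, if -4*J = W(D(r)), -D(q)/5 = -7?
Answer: -19901/4 ≈ -4975.3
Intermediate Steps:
D(q) = 35 (D(q) = -5*(-7) = 35)
J = 7/4 (J = -1/4*(-7) = 7/4 ≈ 1.7500)
J - 4977 = 7/4 - 4977 = -19901/4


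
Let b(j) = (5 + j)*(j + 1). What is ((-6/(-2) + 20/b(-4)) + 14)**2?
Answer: 961/9 ≈ 106.78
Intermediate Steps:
b(j) = (1 + j)*(5 + j) (b(j) = (5 + j)*(1 + j) = (1 + j)*(5 + j))
((-6/(-2) + 20/b(-4)) + 14)**2 = ((-6/(-2) + 20/(5 + (-4)**2 + 6*(-4))) + 14)**2 = ((-6*(-1/2) + 20/(5 + 16 - 24)) + 14)**2 = ((3 + 20/(-3)) + 14)**2 = ((3 + 20*(-1/3)) + 14)**2 = ((3 - 20/3) + 14)**2 = (-11/3 + 14)**2 = (31/3)**2 = 961/9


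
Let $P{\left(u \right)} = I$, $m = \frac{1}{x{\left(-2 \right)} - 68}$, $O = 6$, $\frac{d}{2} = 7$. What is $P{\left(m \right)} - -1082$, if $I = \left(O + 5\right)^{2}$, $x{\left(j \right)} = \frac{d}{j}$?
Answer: $1203$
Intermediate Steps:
$d = 14$ ($d = 2 \cdot 7 = 14$)
$x{\left(j \right)} = \frac{14}{j}$
$m = - \frac{1}{75}$ ($m = \frac{1}{\frac{14}{-2} - 68} = \frac{1}{14 \left(- \frac{1}{2}\right) - 68} = \frac{1}{-7 - 68} = \frac{1}{-75} = - \frac{1}{75} \approx -0.013333$)
$I = 121$ ($I = \left(6 + 5\right)^{2} = 11^{2} = 121$)
$P{\left(u \right)} = 121$
$P{\left(m \right)} - -1082 = 121 - -1082 = 121 + 1082 = 1203$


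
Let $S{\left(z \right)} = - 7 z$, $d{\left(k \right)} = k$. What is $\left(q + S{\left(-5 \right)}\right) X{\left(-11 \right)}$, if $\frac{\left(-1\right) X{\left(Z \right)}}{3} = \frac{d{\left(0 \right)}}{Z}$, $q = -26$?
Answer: $0$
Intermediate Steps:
$X{\left(Z \right)} = 0$ ($X{\left(Z \right)} = - 3 \frac{0}{Z} = \left(-3\right) 0 = 0$)
$\left(q + S{\left(-5 \right)}\right) X{\left(-11 \right)} = \left(-26 - -35\right) 0 = \left(-26 + 35\right) 0 = 9 \cdot 0 = 0$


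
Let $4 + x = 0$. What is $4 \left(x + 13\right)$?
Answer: $36$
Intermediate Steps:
$x = -4$ ($x = -4 + 0 = -4$)
$4 \left(x + 13\right) = 4 \left(-4 + 13\right) = 4 \cdot 9 = 36$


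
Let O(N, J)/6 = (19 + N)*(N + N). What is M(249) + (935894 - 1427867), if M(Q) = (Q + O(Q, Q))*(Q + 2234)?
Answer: 1988472966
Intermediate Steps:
O(N, J) = 12*N*(19 + N) (O(N, J) = 6*((19 + N)*(N + N)) = 6*((19 + N)*(2*N)) = 6*(2*N*(19 + N)) = 12*N*(19 + N))
M(Q) = (2234 + Q)*(Q + 12*Q*(19 + Q)) (M(Q) = (Q + 12*Q*(19 + Q))*(Q + 2234) = (Q + 12*Q*(19 + Q))*(2234 + Q) = (2234 + Q)*(Q + 12*Q*(19 + Q)))
M(249) + (935894 - 1427867) = 249*(511586 + 12*249² + 27037*249) + (935894 - 1427867) = 249*(511586 + 12*62001 + 6732213) - 491973 = 249*(511586 + 744012 + 6732213) - 491973 = 249*7987811 - 491973 = 1988964939 - 491973 = 1988472966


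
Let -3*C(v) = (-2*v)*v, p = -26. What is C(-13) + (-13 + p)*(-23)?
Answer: 3029/3 ≈ 1009.7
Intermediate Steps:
C(v) = 2*v²/3 (C(v) = -(-2*v)*v/3 = -(-2)*v²/3 = 2*v²/3)
C(-13) + (-13 + p)*(-23) = (⅔)*(-13)² + (-13 - 26)*(-23) = (⅔)*169 - 39*(-23) = 338/3 + 897 = 3029/3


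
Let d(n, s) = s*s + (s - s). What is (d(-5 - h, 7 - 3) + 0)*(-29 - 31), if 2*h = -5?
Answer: -960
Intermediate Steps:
h = -5/2 (h = (½)*(-5) = -5/2 ≈ -2.5000)
d(n, s) = s² (d(n, s) = s² + 0 = s²)
(d(-5 - h, 7 - 3) + 0)*(-29 - 31) = ((7 - 3)² + 0)*(-29 - 31) = (4² + 0)*(-60) = (16 + 0)*(-60) = 16*(-60) = -960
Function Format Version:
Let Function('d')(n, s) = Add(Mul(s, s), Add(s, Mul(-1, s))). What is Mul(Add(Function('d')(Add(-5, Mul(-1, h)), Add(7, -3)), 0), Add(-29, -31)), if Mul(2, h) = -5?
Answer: -960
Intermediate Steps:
h = Rational(-5, 2) (h = Mul(Rational(1, 2), -5) = Rational(-5, 2) ≈ -2.5000)
Function('d')(n, s) = Pow(s, 2) (Function('d')(n, s) = Add(Pow(s, 2), 0) = Pow(s, 2))
Mul(Add(Function('d')(Add(-5, Mul(-1, h)), Add(7, -3)), 0), Add(-29, -31)) = Mul(Add(Pow(Add(7, -3), 2), 0), Add(-29, -31)) = Mul(Add(Pow(4, 2), 0), -60) = Mul(Add(16, 0), -60) = Mul(16, -60) = -960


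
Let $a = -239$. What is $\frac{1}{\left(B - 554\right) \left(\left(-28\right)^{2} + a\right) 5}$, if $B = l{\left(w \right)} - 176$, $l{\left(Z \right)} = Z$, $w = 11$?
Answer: $- \frac{1}{1959275} \approx -5.1039 \cdot 10^{-7}$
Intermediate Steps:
$B = -165$ ($B = 11 - 176 = -165$)
$\frac{1}{\left(B - 554\right) \left(\left(-28\right)^{2} + a\right) 5} = \frac{1}{\left(-165 - 554\right) \left(\left(-28\right)^{2} - 239\right) 5} = \frac{1}{- 719 \left(784 - 239\right) 5} = \frac{1}{\left(-719\right) 545 \cdot 5} = \frac{1}{\left(-391855\right) 5} = \frac{1}{-1959275} = - \frac{1}{1959275}$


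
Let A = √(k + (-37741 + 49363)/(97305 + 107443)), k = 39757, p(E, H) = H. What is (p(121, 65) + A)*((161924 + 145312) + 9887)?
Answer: 20612995 + 317123*√416671284017446/102374 ≈ 8.3845e+7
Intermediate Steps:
A = √416671284017446/102374 (A = √(39757 + (-37741 + 49363)/(97305 + 107443)) = √(39757 + 11622/204748) = √(39757 + 11622*(1/204748)) = √(39757 + 5811/102374) = √(4070088929/102374) = √416671284017446/102374 ≈ 199.39)
(p(121, 65) + A)*((161924 + 145312) + 9887) = (65 + √416671284017446/102374)*((161924 + 145312) + 9887) = (65 + √416671284017446/102374)*(307236 + 9887) = (65 + √416671284017446/102374)*317123 = 20612995 + 317123*√416671284017446/102374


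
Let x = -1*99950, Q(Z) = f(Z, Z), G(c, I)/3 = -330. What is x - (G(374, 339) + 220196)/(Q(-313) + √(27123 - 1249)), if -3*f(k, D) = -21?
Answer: -2579674308/25825 - 219206*√25874/25825 ≈ -1.0126e+5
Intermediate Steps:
f(k, D) = 7 (f(k, D) = -⅓*(-21) = 7)
G(c, I) = -990 (G(c, I) = 3*(-330) = -990)
Q(Z) = 7
x = -99950
x - (G(374, 339) + 220196)/(Q(-313) + √(27123 - 1249)) = -99950 - (-990 + 220196)/(7 + √(27123 - 1249)) = -99950 - 219206/(7 + √25874)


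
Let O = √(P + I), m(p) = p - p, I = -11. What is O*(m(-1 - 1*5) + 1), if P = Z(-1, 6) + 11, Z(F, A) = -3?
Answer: I*√3 ≈ 1.732*I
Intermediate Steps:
P = 8 (P = -3 + 11 = 8)
m(p) = 0
O = I*√3 (O = √(8 - 11) = √(-3) = I*√3 ≈ 1.732*I)
O*(m(-1 - 1*5) + 1) = (I*√3)*(0 + 1) = (I*√3)*1 = I*√3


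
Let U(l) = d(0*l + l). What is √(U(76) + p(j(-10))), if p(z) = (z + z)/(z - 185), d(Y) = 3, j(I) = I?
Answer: 11*√39/39 ≈ 1.7614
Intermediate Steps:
U(l) = 3
p(z) = 2*z/(-185 + z) (p(z) = (2*z)/(-185 + z) = 2*z/(-185 + z))
√(U(76) + p(j(-10))) = √(3 + 2*(-10)/(-185 - 10)) = √(3 + 2*(-10)/(-195)) = √(3 + 2*(-10)*(-1/195)) = √(3 + 4/39) = √(121/39) = 11*√39/39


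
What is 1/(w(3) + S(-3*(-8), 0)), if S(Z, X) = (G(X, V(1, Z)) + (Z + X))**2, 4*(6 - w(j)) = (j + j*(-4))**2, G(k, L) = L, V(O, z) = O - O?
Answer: 4/2247 ≈ 0.0017802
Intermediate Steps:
V(O, z) = 0
w(j) = 6 - 9*j**2/4 (w(j) = 6 - (j + j*(-4))**2/4 = 6 - (j - 4*j)**2/4 = 6 - 9*j**2/4)
S(Z, X) = (X + Z)**2 (S(Z, X) = (0 + (Z + X))**2 = (0 + (X + Z))**2 = (X + Z)**2)
1/(w(3) + S(-3*(-8), 0)) = 1/((6 - 9/4*3**2) + (0 - 3*(-8))**2) = 1/((6 - 9/4*9) + (0 + 24)**2) = 1/((6 - 81/4) + 24**2) = 1/(-57/4 + 576) = 1/(2247/4) = 4/2247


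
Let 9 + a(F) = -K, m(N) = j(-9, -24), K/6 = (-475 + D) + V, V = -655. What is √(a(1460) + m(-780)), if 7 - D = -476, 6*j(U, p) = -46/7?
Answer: √1707510/21 ≈ 62.225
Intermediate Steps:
j(U, p) = -23/21 (j(U, p) = (-46/7)/6 = (-46*⅐)/6 = (⅙)*(-46/7) = -23/21)
D = 483 (D = 7 - 1*(-476) = 7 + 476 = 483)
K = -3882 (K = 6*((-475 + 483) - 655) = 6*(8 - 655) = 6*(-647) = -3882)
m(N) = -23/21
a(F) = 3873 (a(F) = -9 - 1*(-3882) = -9 + 3882 = 3873)
√(a(1460) + m(-780)) = √(3873 - 23/21) = √(81310/21) = √1707510/21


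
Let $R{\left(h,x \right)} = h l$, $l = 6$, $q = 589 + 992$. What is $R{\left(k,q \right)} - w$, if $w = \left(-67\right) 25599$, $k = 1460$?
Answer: $1723893$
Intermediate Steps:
$q = 1581$
$R{\left(h,x \right)} = 6 h$ ($R{\left(h,x \right)} = h 6 = 6 h$)
$w = -1715133$
$R{\left(k,q \right)} - w = 6 \cdot 1460 - -1715133 = 8760 + 1715133 = 1723893$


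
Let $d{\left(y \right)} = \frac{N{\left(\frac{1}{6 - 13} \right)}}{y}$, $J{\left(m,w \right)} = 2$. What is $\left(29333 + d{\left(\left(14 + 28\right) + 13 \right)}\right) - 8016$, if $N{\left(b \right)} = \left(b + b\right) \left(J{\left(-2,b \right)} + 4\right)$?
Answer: $\frac{8207033}{385} \approx 21317.0$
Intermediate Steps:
$N{\left(b \right)} = 12 b$ ($N{\left(b \right)} = \left(b + b\right) \left(2 + 4\right) = 2 b 6 = 12 b$)
$d{\left(y \right)} = - \frac{12}{7 y}$ ($d{\left(y \right)} = \frac{12 \frac{1}{6 - 13}}{y} = \frac{12 \frac{1}{-7}}{y} = \frac{12 \left(- \frac{1}{7}\right)}{y} = - \frac{12}{7 y}$)
$\left(29333 + d{\left(\left(14 + 28\right) + 13 \right)}\right) - 8016 = \left(29333 - \frac{12}{7 \left(\left(14 + 28\right) + 13\right)}\right) - 8016 = \left(29333 - \frac{12}{7 \left(42 + 13\right)}\right) - 8016 = \left(29333 - \frac{12}{7 \cdot 55}\right) - 8016 = \left(29333 - \frac{12}{385}\right) - 8016 = \frac{11293193}{385} - 8016 = \frac{8207033}{385}$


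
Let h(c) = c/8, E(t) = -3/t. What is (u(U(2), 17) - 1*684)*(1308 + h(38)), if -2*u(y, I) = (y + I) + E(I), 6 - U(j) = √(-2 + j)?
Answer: -31038661/34 ≈ -9.1290e+5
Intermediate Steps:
U(j) = 6 - √(-2 + j)
h(c) = c/8 (h(c) = c*(⅛) = c/8)
u(y, I) = -I/2 - y/2 + 3/(2*I) (u(y, I) = -((y + I) - 3/I)/2 = -((I + y) - 3/I)/2 = -(I + y - 3/I)/2 = -I/2 - y/2 + 3/(2*I))
(u(U(2), 17) - 1*684)*(1308 + h(38)) = ((½)*(3 - 1*17*(17 + (6 - √(-2 + 2))))/17 - 1*684)*(1308 + (⅛)*38) = ((½)*(1/17)*(3 - 1*17*(17 + (6 - √0))) - 684)*(1308 + 19/4) = ((½)*(1/17)*(3 - 1*17*(17 + (6 - 1*0))) - 684)*(5251/4) = ((½)*(1/17)*(3 - 1*17*(17 + (6 + 0))) - 684)*(5251/4) = ((½)*(1/17)*(3 - 1*17*(17 + 6)) - 684)*(5251/4) = ((½)*(1/17)*(3 - 1*17*23) - 684)*(5251/4) = ((½)*(1/17)*(3 - 391) - 684)*(5251/4) = ((½)*(1/17)*(-388) - 684)*(5251/4) = (-194/17 - 684)*(5251/4) = -11822/17*5251/4 = -31038661/34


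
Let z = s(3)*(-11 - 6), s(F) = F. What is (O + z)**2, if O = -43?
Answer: 8836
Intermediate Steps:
z = -51 (z = 3*(-11 - 6) = 3*(-17) = -51)
(O + z)**2 = (-43 - 51)**2 = (-94)**2 = 8836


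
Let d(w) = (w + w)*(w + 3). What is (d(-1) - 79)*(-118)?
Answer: 9794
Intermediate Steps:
d(w) = 2*w*(3 + w) (d(w) = (2*w)*(3 + w) = 2*w*(3 + w))
(d(-1) - 79)*(-118) = (2*(-1)*(3 - 1) - 79)*(-118) = (2*(-1)*2 - 79)*(-118) = (-4 - 79)*(-118) = -83*(-118) = 9794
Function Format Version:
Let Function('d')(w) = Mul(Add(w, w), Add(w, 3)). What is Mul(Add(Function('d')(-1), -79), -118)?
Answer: 9794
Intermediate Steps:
Function('d')(w) = Mul(2, w, Add(3, w)) (Function('d')(w) = Mul(Mul(2, w), Add(3, w)) = Mul(2, w, Add(3, w)))
Mul(Add(Function('d')(-1), -79), -118) = Mul(Add(Mul(2, -1, Add(3, -1)), -79), -118) = Mul(Add(Mul(2, -1, 2), -79), -118) = Mul(Add(-4, -79), -118) = Mul(-83, -118) = 9794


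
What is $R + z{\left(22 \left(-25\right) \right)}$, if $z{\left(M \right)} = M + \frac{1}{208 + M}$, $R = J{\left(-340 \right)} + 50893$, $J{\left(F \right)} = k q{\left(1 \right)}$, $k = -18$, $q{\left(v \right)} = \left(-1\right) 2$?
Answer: $\frac{17229617}{342} \approx 50379.0$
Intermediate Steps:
$q{\left(v \right)} = -2$
$J{\left(F \right)} = 36$ ($J{\left(F \right)} = \left(-18\right) \left(-2\right) = 36$)
$R = 50929$ ($R = 36 + 50893 = 50929$)
$R + z{\left(22 \left(-25\right) \right)} = 50929 + \frac{1 + \left(22 \left(-25\right)\right)^{2} + 208 \cdot 22 \left(-25\right)}{208 + 22 \left(-25\right)} = 50929 + \frac{1 + \left(-550\right)^{2} + 208 \left(-550\right)}{208 - 550} = 50929 + \frac{1 + 302500 - 114400}{-342} = 50929 - \frac{188101}{342} = \frac{17229617}{342}$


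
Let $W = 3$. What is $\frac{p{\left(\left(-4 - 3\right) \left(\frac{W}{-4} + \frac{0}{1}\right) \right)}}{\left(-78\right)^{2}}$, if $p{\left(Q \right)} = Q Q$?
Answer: $\frac{49}{10816} \approx 0.0045303$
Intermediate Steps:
$p{\left(Q \right)} = Q^{2}$
$\frac{p{\left(\left(-4 - 3\right) \left(\frac{W}{-4} + \frac{0}{1}\right) \right)}}{\left(-78\right)^{2}} = \frac{\left(\left(-4 - 3\right) \left(\frac{3}{-4} + \frac{0}{1}\right)\right)^{2}}{\left(-78\right)^{2}} = \frac{\left(- 7 \left(3 \left(- \frac{1}{4}\right) + 0 \cdot 1\right)\right)^{2}}{6084} = \left(- 7 \left(- \frac{3}{4} + 0\right)\right)^{2} \cdot \frac{1}{6084} = \left(\left(-7\right) \left(- \frac{3}{4}\right)\right)^{2} \cdot \frac{1}{6084} = \left(\frac{21}{4}\right)^{2} \cdot \frac{1}{6084} = \frac{441}{16} \cdot \frac{1}{6084} = \frac{49}{10816}$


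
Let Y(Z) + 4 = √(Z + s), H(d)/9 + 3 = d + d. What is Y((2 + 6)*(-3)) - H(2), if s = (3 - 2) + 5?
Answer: -13 + 3*I*√2 ≈ -13.0 + 4.2426*I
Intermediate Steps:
s = 6 (s = 1 + 5 = 6)
H(d) = -27 + 18*d (H(d) = -27 + 9*(d + d) = -27 + 9*(2*d) = -27 + 18*d)
Y(Z) = -4 + √(6 + Z) (Y(Z) = -4 + √(Z + 6) = -4 + √(6 + Z))
Y((2 + 6)*(-3)) - H(2) = (-4 + √(6 + (2 + 6)*(-3))) - (-27 + 18*2) = (-4 + √(6 + 8*(-3))) - (-27 + 36) = (-4 + √(6 - 24)) - 1*9 = (-4 + √(-18)) - 9 = (-4 + 3*I*√2) - 9 = -13 + 3*I*√2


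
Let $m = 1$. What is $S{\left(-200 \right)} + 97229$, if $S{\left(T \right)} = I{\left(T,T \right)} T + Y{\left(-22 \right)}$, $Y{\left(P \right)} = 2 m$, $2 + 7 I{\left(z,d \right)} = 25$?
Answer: $\frac{676017}{7} \approx 96574.0$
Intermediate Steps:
$I{\left(z,d \right)} = \frac{23}{7}$ ($I{\left(z,d \right)} = - \frac{2}{7} + \frac{1}{7} \cdot 25 = - \frac{2}{7} + \frac{25}{7} = \frac{23}{7}$)
$Y{\left(P \right)} = 2$ ($Y{\left(P \right)} = 2 \cdot 1 = 2$)
$S{\left(T \right)} = 2 + \frac{23 T}{7}$ ($S{\left(T \right)} = \frac{23 T}{7} + 2 = 2 + \frac{23 T}{7}$)
$S{\left(-200 \right)} + 97229 = \left(2 + \frac{23}{7} \left(-200\right)\right) + 97229 = \left(2 - \frac{4600}{7}\right) + 97229 = - \frac{4586}{7} + 97229 = \frac{676017}{7}$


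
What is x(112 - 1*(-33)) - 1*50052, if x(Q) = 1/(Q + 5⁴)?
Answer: -38540039/770 ≈ -50052.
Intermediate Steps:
x(Q) = 1/(625 + Q) (x(Q) = 1/(Q + 625) = 1/(625 + Q))
x(112 - 1*(-33)) - 1*50052 = 1/(625 + (112 - 1*(-33))) - 1*50052 = 1/(625 + (112 + 33)) - 50052 = 1/(625 + 145) - 50052 = 1/770 - 50052 = -38540039/770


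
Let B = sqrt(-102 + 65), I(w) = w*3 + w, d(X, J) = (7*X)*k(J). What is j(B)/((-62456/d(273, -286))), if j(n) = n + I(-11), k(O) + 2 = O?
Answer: -3027024/7807 + 68796*I*sqrt(37)/7807 ≈ -387.73 + 53.602*I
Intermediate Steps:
k(O) = -2 + O
d(X, J) = 7*X*(-2 + J) (d(X, J) = (7*X)*(-2 + J) = 7*X*(-2 + J))
I(w) = 4*w (I(w) = 3*w + w = 4*w)
B = I*sqrt(37) (B = sqrt(-37) = I*sqrt(37) ≈ 6.0828*I)
j(n) = -44 + n (j(n) = n + 4*(-11) = n - 44 = -44 + n)
j(B)/((-62456/d(273, -286))) = (-44 + I*sqrt(37))/((-62456*1/(1911*(-2 - 286)))) = (-44 + I*sqrt(37))/((-62456/(7*273*(-288)))) = (-44 + I*sqrt(37))/((-62456/(-550368))) = (-44 + I*sqrt(37))/((-62456*(-1/550368))) = (-44 + I*sqrt(37))/(7807/68796) = (-44 + I*sqrt(37))*(68796/7807) = -3027024/7807 + 68796*I*sqrt(37)/7807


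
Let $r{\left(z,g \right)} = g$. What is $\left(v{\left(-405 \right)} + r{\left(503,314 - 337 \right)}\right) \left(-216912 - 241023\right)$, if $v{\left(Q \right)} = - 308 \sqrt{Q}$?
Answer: $10532505 + 1269395820 i \sqrt{5} \approx 1.0533 \cdot 10^{7} + 2.8385 \cdot 10^{9} i$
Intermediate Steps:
$\left(v{\left(-405 \right)} + r{\left(503,314 - 337 \right)}\right) \left(-216912 - 241023\right) = \left(- 308 \sqrt{-405} + \left(314 - 337\right)\right) \left(-216912 - 241023\right) = \left(- 308 \cdot 9 i \sqrt{5} + \left(314 - 337\right)\right) \left(-457935\right) = \left(- 2772 i \sqrt{5} - 23\right) \left(-457935\right) = \left(-23 - 2772 i \sqrt{5}\right) \left(-457935\right) = 10532505 + 1269395820 i \sqrt{5}$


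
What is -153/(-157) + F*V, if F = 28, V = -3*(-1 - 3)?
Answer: 52905/157 ≈ 336.97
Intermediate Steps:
V = 12 (V = -3*(-4) = 12)
-153/(-157) + F*V = -153/(-157) + 28*12 = -153*(-1/157) + 336 = 153/157 + 336 = 52905/157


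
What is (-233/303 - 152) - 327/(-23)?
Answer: -965566/6969 ≈ -138.55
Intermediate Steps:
(-233/303 - 152) - 327/(-23) = (-233*1/303 - 152) - 327*(-1/23) = (-233/303 - 152) + 327/23 = -46289/303 + 327/23 = -965566/6969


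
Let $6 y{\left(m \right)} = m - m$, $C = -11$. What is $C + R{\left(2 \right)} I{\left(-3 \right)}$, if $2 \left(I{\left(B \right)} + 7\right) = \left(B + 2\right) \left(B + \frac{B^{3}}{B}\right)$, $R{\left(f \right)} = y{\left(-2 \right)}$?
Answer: $-11$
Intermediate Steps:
$y{\left(m \right)} = 0$ ($y{\left(m \right)} = \frac{m - m}{6} = \frac{1}{6} \cdot 0 = 0$)
$R{\left(f \right)} = 0$
$I{\left(B \right)} = -7 + \frac{\left(2 + B\right) \left(B + B^{2}\right)}{2}$ ($I{\left(B \right)} = -7 + \frac{\left(B + 2\right) \left(B + \frac{B^{3}}{B}\right)}{2} = -7 + \frac{\left(2 + B\right) \left(B + B^{2}\right)}{2}$)
$C + R{\left(2 \right)} I{\left(-3 \right)} = -11 + 0 \left(-7 - 3 + \frac{\left(-3\right)^{3}}{2} + \frac{3 \left(-3\right)^{2}}{2}\right) = -11 + 0 \left(-7 - 3 + \frac{1}{2} \left(-27\right) + \frac{3}{2} \cdot 9\right) = -11 + 0 \left(-7 - 3 - \frac{27}{2} + \frac{27}{2}\right) = -11 + 0 \left(-10\right) = -11 + 0 = -11$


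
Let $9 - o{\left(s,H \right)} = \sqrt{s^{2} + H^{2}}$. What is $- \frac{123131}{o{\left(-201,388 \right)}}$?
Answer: $\frac{1108179}{190864} + \frac{123131 \sqrt{190945}}{190864} \approx 287.71$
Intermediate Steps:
$o{\left(s,H \right)} = 9 - \sqrt{H^{2} + s^{2}}$ ($o{\left(s,H \right)} = 9 - \sqrt{s^{2} + H^{2}} = 9 - \sqrt{H^{2} + s^{2}}$)
$- \frac{123131}{o{\left(-201,388 \right)}} = - \frac{123131}{9 - \sqrt{388^{2} + \left(-201\right)^{2}}} = - \frac{123131}{9 - \sqrt{150544 + 40401}} = - \frac{123131}{9 - \sqrt{190945}}$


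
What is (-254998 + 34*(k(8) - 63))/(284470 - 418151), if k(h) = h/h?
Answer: 257106/133681 ≈ 1.9233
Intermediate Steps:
k(h) = 1
(-254998 + 34*(k(8) - 63))/(284470 - 418151) = (-254998 + 34*(1 - 63))/(284470 - 418151) = (-254998 + 34*(-62))/(-133681) = (-254998 - 2108)*(-1/133681) = -257106*(-1/133681) = 257106/133681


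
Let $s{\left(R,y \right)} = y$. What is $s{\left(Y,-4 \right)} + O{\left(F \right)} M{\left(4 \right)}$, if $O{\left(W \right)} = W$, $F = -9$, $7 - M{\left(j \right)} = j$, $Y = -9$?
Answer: $-31$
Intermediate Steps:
$M{\left(j \right)} = 7 - j$
$s{\left(Y,-4 \right)} + O{\left(F \right)} M{\left(4 \right)} = -4 - 9 \left(7 - 4\right) = -4 - 27 = -31$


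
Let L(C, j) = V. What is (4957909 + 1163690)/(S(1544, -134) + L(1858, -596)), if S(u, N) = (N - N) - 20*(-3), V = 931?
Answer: 6121599/991 ≈ 6177.2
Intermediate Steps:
L(C, j) = 931
S(u, N) = 60 (S(u, N) = 0 + 60 = 60)
(4957909 + 1163690)/(S(1544, -134) + L(1858, -596)) = (4957909 + 1163690)/(60 + 931) = 6121599/991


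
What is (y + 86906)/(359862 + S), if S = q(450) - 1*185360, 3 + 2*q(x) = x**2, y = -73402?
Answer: 27008/551501 ≈ 0.048972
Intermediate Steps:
q(x) = -3/2 + x**2/2
S = -168223/2 (S = (-3/2 + (1/2)*450**2) - 1*185360 = (-3/2 + (1/2)*202500) - 185360 = (-3/2 + 101250) - 185360 = 202497/2 - 185360 = -168223/2 ≈ -84112.)
(y + 86906)/(359862 + S) = (-73402 + 86906)/(359862 - 168223/2) = 13504/(551501/2) = 13504*(2/551501) = 27008/551501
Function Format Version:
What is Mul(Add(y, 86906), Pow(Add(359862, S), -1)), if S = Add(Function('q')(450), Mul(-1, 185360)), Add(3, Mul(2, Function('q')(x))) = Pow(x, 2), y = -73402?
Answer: Rational(27008, 551501) ≈ 0.048972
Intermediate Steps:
Function('q')(x) = Add(Rational(-3, 2), Mul(Rational(1, 2), Pow(x, 2)))
S = Rational(-168223, 2) (S = Add(Add(Rational(-3, 2), Mul(Rational(1, 2), Pow(450, 2))), Mul(-1, 185360)) = Add(Add(Rational(-3, 2), Mul(Rational(1, 2), 202500)), -185360) = Add(Add(Rational(-3, 2), 101250), -185360) = Add(Rational(202497, 2), -185360) = Rational(-168223, 2) ≈ -84112.)
Mul(Add(y, 86906), Pow(Add(359862, S), -1)) = Mul(Add(-73402, 86906), Pow(Add(359862, Rational(-168223, 2)), -1)) = Mul(13504, Pow(Rational(551501, 2), -1)) = Mul(13504, Rational(2, 551501)) = Rational(27008, 551501)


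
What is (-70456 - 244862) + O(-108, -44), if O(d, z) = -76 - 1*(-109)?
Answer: -315285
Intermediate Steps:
O(d, z) = 33 (O(d, z) = -76 + 109 = 33)
(-70456 - 244862) + O(-108, -44) = (-70456 - 244862) + 33 = -315318 + 33 = -315285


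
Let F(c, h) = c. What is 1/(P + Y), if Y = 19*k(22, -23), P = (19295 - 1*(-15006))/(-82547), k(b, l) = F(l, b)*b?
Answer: -82547/793641159 ≈ -0.00010401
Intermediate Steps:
k(b, l) = b*l (k(b, l) = l*b = b*l)
P = -34301/82547 (P = (19295 + 15006)*(-1/82547) = 34301*(-1/82547) = -34301/82547 ≈ -0.41553)
Y = -9614 (Y = 19*(22*(-23)) = 19*(-506) = -9614)
1/(P + Y) = 1/(-34301/82547 - 9614) = 1/(-793641159/82547) = -82547/793641159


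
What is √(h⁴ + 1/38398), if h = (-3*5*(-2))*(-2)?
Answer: √19108306995878398/38398 ≈ 3600.0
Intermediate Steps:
h = -60 (h = -15*(-2)*(-2) = 30*(-2) = -60)
√(h⁴ + 1/38398) = √((-60)⁴ + 1/38398) = √(12960000 + 1/38398) = √(497638080001/38398) = √19108306995878398/38398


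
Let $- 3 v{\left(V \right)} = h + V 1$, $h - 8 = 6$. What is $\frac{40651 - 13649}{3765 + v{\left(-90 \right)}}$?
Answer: $\frac{81006}{11371} \approx 7.1239$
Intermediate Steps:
$h = 14$ ($h = 8 + 6 = 14$)
$v{\left(V \right)} = - \frac{14}{3} - \frac{V}{3}$ ($v{\left(V \right)} = - \frac{14 + V 1}{3} = - \frac{14 + V}{3} = - \frac{14}{3} - \frac{V}{3}$)
$\frac{40651 - 13649}{3765 + v{\left(-90 \right)}} = \frac{40651 - 13649}{3765 - - \frac{76}{3}} = \frac{27002}{3765 + \left(- \frac{14}{3} + 30\right)} = \frac{27002}{3765 + \frac{76}{3}} = \frac{27002}{\frac{11371}{3}} = 27002 \cdot \frac{3}{11371} = \frac{81006}{11371}$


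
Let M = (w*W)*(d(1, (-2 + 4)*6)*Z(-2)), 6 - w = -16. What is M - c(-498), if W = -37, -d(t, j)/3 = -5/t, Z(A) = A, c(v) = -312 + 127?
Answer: 24605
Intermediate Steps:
c(v) = -185
w = 22 (w = 6 - 1*(-16) = 6 + 16 = 22)
d(t, j) = 15/t (d(t, j) = -(-15)/t = 15/t)
M = 24420 (M = (22*(-37))*((15/1)*(-2)) = -814*15*1*(-2) = -12210*(-2) = -814*(-30) = 24420)
M - c(-498) = 24420 - 1*(-185) = 24420 + 185 = 24605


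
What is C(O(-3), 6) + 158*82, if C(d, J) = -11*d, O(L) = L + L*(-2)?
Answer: 12923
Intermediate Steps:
O(L) = -L (O(L) = L - 2*L = -L)
C(O(-3), 6) + 158*82 = -(-11)*(-3) + 158*82 = -11*3 + 12956 = -33 + 12956 = 12923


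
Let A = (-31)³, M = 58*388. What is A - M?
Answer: -52295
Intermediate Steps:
M = 22504
A = -29791
A - M = -29791 - 1*22504 = -29791 - 22504 = -52295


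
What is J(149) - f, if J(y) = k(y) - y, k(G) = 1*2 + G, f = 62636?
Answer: -62634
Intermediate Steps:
k(G) = 2 + G
J(y) = 2 (J(y) = (2 + y) - y = 2)
J(149) - f = 2 - 1*62636 = 2 - 62636 = -62634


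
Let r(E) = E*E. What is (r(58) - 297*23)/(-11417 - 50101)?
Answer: 3467/61518 ≈ 0.056358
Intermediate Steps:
r(E) = E²
(r(58) - 297*23)/(-11417 - 50101) = (58² - 297*23)/(-11417 - 50101) = (3364 - 11*621)/(-61518) = (3364 - 6831)*(-1/61518) = -3467*(-1/61518) = 3467/61518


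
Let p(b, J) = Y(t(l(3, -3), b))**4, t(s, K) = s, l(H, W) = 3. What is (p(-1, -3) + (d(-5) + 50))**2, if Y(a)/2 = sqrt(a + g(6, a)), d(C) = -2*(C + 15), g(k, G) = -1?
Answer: 8836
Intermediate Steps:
d(C) = -30 - 2*C (d(C) = -2*(15 + C) = -30 - 2*C)
Y(a) = 2*sqrt(-1 + a) (Y(a) = 2*sqrt(a - 1) = 2*sqrt(-1 + a))
p(b, J) = 64 (p(b, J) = (2*sqrt(-1 + 3))**4 = (2*sqrt(2))**4 = 64)
(p(-1, -3) + (d(-5) + 50))**2 = (64 + ((-30 - 2*(-5)) + 50))**2 = (64 + ((-30 + 10) + 50))**2 = (64 + (-20 + 50))**2 = (64 + 30)**2 = 94**2 = 8836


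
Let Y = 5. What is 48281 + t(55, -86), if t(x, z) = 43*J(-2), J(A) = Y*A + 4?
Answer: 48023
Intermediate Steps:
J(A) = 4 + 5*A (J(A) = 5*A + 4 = 4 + 5*A)
t(x, z) = -258 (t(x, z) = 43*(4 + 5*(-2)) = 43*(4 - 10) = 43*(-6) = -258)
48281 + t(55, -86) = 48281 - 258 = 48023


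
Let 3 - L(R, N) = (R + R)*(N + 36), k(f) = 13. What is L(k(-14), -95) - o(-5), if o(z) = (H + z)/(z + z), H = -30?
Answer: 3067/2 ≈ 1533.5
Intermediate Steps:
o(z) = (-30 + z)/(2*z) (o(z) = (-30 + z)/(z + z) = (-30 + z)/((2*z)) = (-30 + z)*(1/(2*z)) = (-30 + z)/(2*z))
L(R, N) = 3 - 2*R*(36 + N) (L(R, N) = 3 - (R + R)*(N + 36) = 3 - 2*R*(36 + N))
L(k(-14), -95) - o(-5) = (3 - 72*13 - 2*(-95)*13) - (-30 - 5)/(2*(-5)) = (3 - 936 + 2470) - (-1)*(-35)/(2*5) = 1537 - 1*7/2 = 1537 - 7/2 = 3067/2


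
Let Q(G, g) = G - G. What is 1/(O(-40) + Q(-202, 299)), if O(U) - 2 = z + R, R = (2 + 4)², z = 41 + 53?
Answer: 1/132 ≈ 0.0075758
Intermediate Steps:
Q(G, g) = 0
z = 94
R = 36 (R = 6² = 36)
O(U) = 132 (O(U) = 2 + (94 + 36) = 2 + 130 = 132)
1/(O(-40) + Q(-202, 299)) = 1/(132 + 0) = 1/132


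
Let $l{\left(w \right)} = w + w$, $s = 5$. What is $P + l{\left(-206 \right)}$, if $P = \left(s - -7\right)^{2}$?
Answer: $-268$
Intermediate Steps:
$l{\left(w \right)} = 2 w$
$P = 144$ ($P = \left(5 - -7\right)^{2} = \left(5 + \left(-29 + 36\right)\right)^{2} = \left(5 + 7\right)^{2} = 12^{2} = 144$)
$P + l{\left(-206 \right)} = 144 + 2 \left(-206\right) = 144 - 412 = -268$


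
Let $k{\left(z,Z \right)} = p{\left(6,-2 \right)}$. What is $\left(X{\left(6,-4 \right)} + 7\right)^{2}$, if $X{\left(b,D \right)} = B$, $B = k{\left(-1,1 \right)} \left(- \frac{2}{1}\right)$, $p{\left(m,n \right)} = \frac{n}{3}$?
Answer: $\frac{625}{9} \approx 69.444$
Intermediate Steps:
$p{\left(m,n \right)} = \frac{n}{3}$ ($p{\left(m,n \right)} = n \frac{1}{3} = \frac{n}{3}$)
$k{\left(z,Z \right)} = - \frac{2}{3}$ ($k{\left(z,Z \right)} = \frac{1}{3} \left(-2\right) = - \frac{2}{3}$)
$B = \frac{4}{3}$ ($B = - \frac{2 \left(- \frac{2}{1}\right)}{3} = - \frac{2 \left(\left(-2\right) 1\right)}{3} = \left(- \frac{2}{3}\right) \left(-2\right) = \frac{4}{3} \approx 1.3333$)
$X{\left(b,D \right)} = \frac{4}{3}$
$\left(X{\left(6,-4 \right)} + 7\right)^{2} = \left(\frac{4}{3} + 7\right)^{2} = \left(\frac{25}{3}\right)^{2} = \frac{625}{9}$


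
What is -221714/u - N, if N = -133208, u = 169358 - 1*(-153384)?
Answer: 21495797311/161371 ≈ 1.3321e+5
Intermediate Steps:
u = 322742 (u = 169358 + 153384 = 322742)
-221714/u - N = -221714/322742 - 1*(-133208) = -221714*1/322742 + 133208 = -110857/161371 + 133208 = 21495797311/161371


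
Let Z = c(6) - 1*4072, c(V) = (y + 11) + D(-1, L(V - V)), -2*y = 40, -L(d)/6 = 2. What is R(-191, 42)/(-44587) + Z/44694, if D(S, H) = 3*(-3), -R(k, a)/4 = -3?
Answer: -91448579/996385689 ≈ -0.091780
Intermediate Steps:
L(d) = -12 (L(d) = -6*2 = -12)
y = -20 (y = -½*40 = -20)
R(k, a) = 12 (R(k, a) = -4*(-3) = 12)
D(S, H) = -9
c(V) = -18 (c(V) = (-20 + 11) - 9 = -9 - 9 = -18)
Z = -4090 (Z = -18 - 1*4072 = -18 - 4072 = -4090)
R(-191, 42)/(-44587) + Z/44694 = 12/(-44587) - 4090/44694 = 12*(-1/44587) - 4090*1/44694 = -12/44587 - 2045/22347 = -91448579/996385689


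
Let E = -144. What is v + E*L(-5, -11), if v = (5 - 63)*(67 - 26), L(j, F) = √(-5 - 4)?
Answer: -2378 - 432*I ≈ -2378.0 - 432.0*I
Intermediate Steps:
L(j, F) = 3*I (L(j, F) = √(-9) = 3*I)
v = -2378 (v = -58*41 = -2378)
v + E*L(-5, -11) = -2378 - 432*I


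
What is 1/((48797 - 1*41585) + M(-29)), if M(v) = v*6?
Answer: 1/7038 ≈ 0.00014209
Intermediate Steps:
M(v) = 6*v
1/((48797 - 1*41585) + M(-29)) = 1/((48797 - 1*41585) + 6*(-29)) = 1/((48797 - 41585) - 174) = 1/(7212 - 174) = 1/7038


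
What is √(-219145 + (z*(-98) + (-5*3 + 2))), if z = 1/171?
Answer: 2*I*√178011551/57 ≈ 468.14*I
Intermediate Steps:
z = 1/171 ≈ 0.0058480
√(-219145 + (z*(-98) + (-5*3 + 2))) = √(-219145 + ((1/171)*(-98) + (-5*3 + 2))) = √(-219145 + (-98/171 + (-15 + 2))) = √(-219145 + (-98/171 - 13)) = √(-219145 - 2321/171) = √(-37476116/171) = 2*I*√178011551/57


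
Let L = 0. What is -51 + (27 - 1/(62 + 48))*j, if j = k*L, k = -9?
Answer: -51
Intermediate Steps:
j = 0 (j = -9*0 = 0)
-51 + (27 - 1/(62 + 48))*j = -51 + (27 - 1/(62 + 48))*0 = -51 + (27 - 1/110)*0 = -51 + (2969/110)*0 = -51 + 0 = -51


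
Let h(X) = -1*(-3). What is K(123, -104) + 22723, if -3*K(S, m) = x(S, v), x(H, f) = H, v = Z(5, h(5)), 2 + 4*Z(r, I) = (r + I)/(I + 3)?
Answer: 22682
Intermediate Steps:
h(X) = 3
Z(r, I) = -½ + (I + r)/(4*(3 + I)) (Z(r, I) = -½ + ((r + I)/(I + 3))/4 = -½ + ((I + r)/(3 + I))/4 = -½ + (I + r)/(4*(3 + I)))
v = -⅙ (v = (-6 + 5 - 1*3)/(4*(3 + 3)) = (¼)*(-6 + 5 - 3)/6 = (¼)*(⅙)*(-4) = -⅙ ≈ -0.16667)
K(S, m) = -S/3
K(123, -104) + 22723 = -⅓*123 + 22723 = -41 + 22723 = 22682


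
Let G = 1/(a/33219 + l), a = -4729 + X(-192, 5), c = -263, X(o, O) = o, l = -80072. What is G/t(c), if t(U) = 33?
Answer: -11073/29259083579 ≈ -3.7845e-7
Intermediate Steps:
a = -4921 (a = -4729 - 192 = -4921)
G = -33219/2659916689 (G = 1/(-4921/33219 - 80072) = 1/(-2659916689/33219) = -33219/2659916689 ≈ -1.2489e-5)
G/t(c) = -33219/2659916689/33 = -33219/2659916689*1/33 = -11073/29259083579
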